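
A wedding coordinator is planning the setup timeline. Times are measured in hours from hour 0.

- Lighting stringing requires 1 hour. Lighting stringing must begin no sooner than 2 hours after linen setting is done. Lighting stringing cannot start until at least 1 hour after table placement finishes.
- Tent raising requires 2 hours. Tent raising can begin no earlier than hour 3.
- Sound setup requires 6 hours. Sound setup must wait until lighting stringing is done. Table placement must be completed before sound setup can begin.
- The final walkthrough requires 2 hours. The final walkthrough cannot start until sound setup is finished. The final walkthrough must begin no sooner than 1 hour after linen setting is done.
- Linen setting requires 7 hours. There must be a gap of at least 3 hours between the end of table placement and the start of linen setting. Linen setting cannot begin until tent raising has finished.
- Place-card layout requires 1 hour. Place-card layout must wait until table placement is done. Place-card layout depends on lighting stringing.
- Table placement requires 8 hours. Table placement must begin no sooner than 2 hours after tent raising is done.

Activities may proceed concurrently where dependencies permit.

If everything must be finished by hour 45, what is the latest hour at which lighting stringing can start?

36

The final walkthrough has no dependents, so it just needs to finish by hour 45. Starting by 45 − 2 = hour 43 achieves that.
Sound setup must finish before the final walkthrough (must start by hour 43). With a 6-hour duration, sound setup must start by 43 − 6 = hour 37.
Nothing follows place-card layout; the deadline of hour 45 is its only limit. It must start by 45 − 1 = hour 44.
Lighting stringing has several dependents: sound setup (must start by hour 37); place-card layout (must start by hour 44). The earliest of those limits is hour 37, so lighting stringing must start by 37 − 1 = hour 36.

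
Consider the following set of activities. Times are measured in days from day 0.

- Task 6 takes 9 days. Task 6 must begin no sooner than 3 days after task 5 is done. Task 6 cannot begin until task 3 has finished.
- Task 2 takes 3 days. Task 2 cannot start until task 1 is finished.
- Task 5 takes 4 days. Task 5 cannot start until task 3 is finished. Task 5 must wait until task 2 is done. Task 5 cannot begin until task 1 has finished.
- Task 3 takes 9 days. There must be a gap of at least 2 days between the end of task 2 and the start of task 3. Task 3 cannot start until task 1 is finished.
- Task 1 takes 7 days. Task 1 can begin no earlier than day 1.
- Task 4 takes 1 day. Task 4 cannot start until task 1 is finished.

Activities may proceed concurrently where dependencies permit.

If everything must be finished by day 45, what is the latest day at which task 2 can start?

Task 6 must finish by day 45; it takes 9 days, so it must start by 45 − 9 = day 36.
Task 5 must finish before task 6 (must start by day 36, minus 3-day gap → day 33). With a 4-day duration, task 5 must start by 33 − 4 = day 29.
For task 3: task 5 (must start by day 29); task 6 (must start by day 36). The most restrictive is day 29; with a 9-day duration, task 3 must start by day 20.
Task 2 must finish in time for task 3 (must start by day 20, minus 2-day gap → day 18); task 5 (must start by day 29). The tightest is day 18, so task 2 must start by 18 − 3 = day 15.

15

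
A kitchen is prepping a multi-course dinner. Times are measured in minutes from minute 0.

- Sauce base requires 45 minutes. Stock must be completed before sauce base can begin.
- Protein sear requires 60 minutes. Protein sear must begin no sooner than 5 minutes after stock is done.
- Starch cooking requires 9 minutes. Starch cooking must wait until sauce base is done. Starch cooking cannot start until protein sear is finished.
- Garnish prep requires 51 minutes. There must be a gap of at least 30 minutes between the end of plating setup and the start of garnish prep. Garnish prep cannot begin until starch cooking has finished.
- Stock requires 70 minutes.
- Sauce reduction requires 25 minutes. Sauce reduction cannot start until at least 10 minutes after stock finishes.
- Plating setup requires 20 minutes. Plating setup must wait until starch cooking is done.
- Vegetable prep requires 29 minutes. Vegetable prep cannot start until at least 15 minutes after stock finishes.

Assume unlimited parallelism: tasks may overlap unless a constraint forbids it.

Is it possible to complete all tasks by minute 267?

Yes

Stock can start immediately at minute 0; it finishes at minute 70.
Sauce reduction cannot begin until stock (finishes minute 70, plus 10-minute gap → minute 80). It runs from minute 80 to 80 + 25 = minute 105.
Vegetable prep waits on stock (finishes minute 70, plus 15-minute gap → minute 85), so it starts at minute 85 and finishes at 85 + 29 = minute 114.
Protein sear cannot begin until stock (finishes minute 70, plus 5-minute gap → minute 75). It runs from minute 75 to 75 + 60 = minute 135.
Sauce base cannot begin until stock (finishes minute 70). It runs from minute 70 to 70 + 45 = minute 115.
For starch cooking: sauce base (finishes minute 115); protein sear (finishes minute 135). Taking the maximum gives a start of minute 135, and it finishes at 135 + 9 = minute 144.
After starch cooking (finishes minute 144), plating setup can start at minute 144 and finishes at minute 164.
Garnish prep cannot start until plating setup (finishes minute 164, plus 30-minute gap → minute 194); starch cooking (finishes minute 144). The controlling bound is minute 194, so garnish prep finishes at 194 + 51 = minute 245.
Every task is finished by minute 245, which is no later than the deadline of 267, so the schedule is feasible.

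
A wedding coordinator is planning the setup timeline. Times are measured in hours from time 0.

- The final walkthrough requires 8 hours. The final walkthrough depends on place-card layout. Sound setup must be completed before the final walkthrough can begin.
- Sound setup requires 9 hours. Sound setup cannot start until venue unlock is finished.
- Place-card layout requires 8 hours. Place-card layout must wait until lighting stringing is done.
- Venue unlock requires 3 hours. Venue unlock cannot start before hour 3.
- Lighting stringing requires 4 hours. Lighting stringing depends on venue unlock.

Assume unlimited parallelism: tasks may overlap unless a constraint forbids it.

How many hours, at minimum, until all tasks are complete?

Venue unlock cannot begin until its own release at hour 3. It runs from hour 3 to 3 + 3 = hour 6.
After venue unlock (finishes hour 6), sound setup can start at hour 6 and finishes at hour 15.
After venue unlock (finishes hour 6), lighting stringing can start at hour 6 and finishes at hour 10.
Place-card layout cannot begin until lighting stringing (finishes hour 10). It runs from hour 10 to 10 + 8 = hour 18.
For the final walkthrough: place-card layout (finishes hour 18); sound setup (finishes hour 15). Taking the maximum gives a start of hour 18, and it finishes at 18 + 8 = hour 26.
All tasks are finished once the last one completes. Finish times: Venue unlock at 6, Lighting stringing at 10, Sound setup at 15, Place-card layout at 18, The final walkthrough at 26. The latest is hour 26.

26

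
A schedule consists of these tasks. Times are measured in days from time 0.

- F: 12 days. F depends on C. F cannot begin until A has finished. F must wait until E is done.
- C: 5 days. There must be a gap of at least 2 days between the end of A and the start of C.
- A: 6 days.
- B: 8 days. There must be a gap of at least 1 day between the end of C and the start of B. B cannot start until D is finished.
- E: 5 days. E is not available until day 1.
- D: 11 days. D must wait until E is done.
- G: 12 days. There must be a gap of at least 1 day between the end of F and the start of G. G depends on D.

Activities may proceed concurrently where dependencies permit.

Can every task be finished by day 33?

E waits on its own release at day 1, so it starts at day 1 and finishes at 1 + 5 = day 6.
After E (finishes day 6), D can start at day 6 and finishes at day 17.
Nothing blocks A, so it runs from day 0 to day 6.
C waits on A (finishes day 6, plus 2-day gap → day 8), so it starts at day 8 and finishes at 8 + 5 = day 13.
F needs all of C (finishes day 13); A (finishes day 6); E (finishes day 6). That puts its earliest start at day 13; it finishes at 13 + 12 = day 25.
G needs all of F (finishes day 25, plus 1-day gap → day 26); D (finishes day 17). That puts its earliest start at day 26; it finishes at 26 + 12 = day 38.
B has to wait for C (finishes day 13, plus 1-day gap → day 14); D (finishes day 17). The latest of these is day 17, so B runs day 17 to 17 + 8 = day 25.
The earliest everything can be done is day 38, which is after the deadline of 33, so it is not possible.

No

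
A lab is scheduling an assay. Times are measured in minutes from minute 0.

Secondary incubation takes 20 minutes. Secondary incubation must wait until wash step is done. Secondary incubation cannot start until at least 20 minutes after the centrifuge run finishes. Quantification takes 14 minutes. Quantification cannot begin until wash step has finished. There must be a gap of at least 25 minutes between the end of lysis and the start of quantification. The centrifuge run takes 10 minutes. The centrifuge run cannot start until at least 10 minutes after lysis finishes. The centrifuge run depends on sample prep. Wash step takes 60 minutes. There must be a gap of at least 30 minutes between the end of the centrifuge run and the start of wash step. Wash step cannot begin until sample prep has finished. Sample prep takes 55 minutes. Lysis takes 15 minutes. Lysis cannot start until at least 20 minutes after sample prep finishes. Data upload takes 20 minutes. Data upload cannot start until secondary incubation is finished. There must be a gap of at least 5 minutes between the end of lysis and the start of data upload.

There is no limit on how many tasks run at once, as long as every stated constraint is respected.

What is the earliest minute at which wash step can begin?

140

Sample prep can start immediately at minute 0; it finishes at minute 55.
Lysis cannot begin until sample prep (finishes minute 55, plus 20-minute gap → minute 75). It runs from minute 75 to 75 + 15 = minute 90.
The centrifuge run cannot start until lysis (finishes minute 90, plus 10-minute gap → minute 100); sample prep (finishes minute 55). The controlling bound is minute 100, so the centrifuge run finishes at 100 + 10 = minute 110.
Wash step waits on the centrifuge run (finishes minute 110, plus 30-minute gap → minute 140); sample prep (finishes minute 55). The latest of these is minute 140, which is the earliest wash step can start.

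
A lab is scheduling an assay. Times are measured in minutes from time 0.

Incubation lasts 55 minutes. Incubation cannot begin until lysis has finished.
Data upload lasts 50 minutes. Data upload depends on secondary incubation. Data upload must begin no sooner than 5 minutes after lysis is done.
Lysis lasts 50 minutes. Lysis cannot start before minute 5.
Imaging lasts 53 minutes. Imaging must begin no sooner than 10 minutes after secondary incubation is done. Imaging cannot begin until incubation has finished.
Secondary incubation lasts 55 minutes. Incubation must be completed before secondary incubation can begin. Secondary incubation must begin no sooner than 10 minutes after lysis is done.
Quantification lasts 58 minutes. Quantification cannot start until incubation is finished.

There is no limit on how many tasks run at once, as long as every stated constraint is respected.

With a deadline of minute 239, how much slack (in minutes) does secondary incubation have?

Lysis cannot begin until its own release at minute 5. It runs from minute 5 to 5 + 50 = minute 55.
Incubation cannot begin until lysis (finishes minute 55). It runs from minute 55 to 55 + 55 = minute 110.
Secondary incubation cannot start until incubation (finishes minute 110); lysis (finishes minute 55, plus 10-minute gap → minute 65). The controlling bound is minute 110, so secondary incubation finishes at 110 + 55 = minute 165.

Working backward from the deadline:
Imaging has no dependents, so it just needs to finish by minute 239. Starting by 239 − 53 = minute 186 achieves that.
Nothing follows data upload; the deadline of minute 239 is its only limit. It must start by 239 − 50 = minute 189.
Secondary incubation feeds imaging (must start by minute 186, minus 10-minute gap → minute 176); data upload (must start by minute 189). Taking the minimum, secondary incubation must finish by minute 176 and start by 176 − 55 = minute 121.
So secondary incubation can start as early as minute 110 and as late as minute 121, giving 121 − 110 = 11 minutes of slack.

11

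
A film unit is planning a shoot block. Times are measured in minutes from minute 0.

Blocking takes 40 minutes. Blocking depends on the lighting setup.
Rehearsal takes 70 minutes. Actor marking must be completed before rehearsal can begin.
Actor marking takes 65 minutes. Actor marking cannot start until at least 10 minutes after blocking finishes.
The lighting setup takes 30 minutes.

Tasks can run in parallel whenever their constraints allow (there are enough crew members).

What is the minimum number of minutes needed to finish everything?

215

The lighting setup has no prerequisites, so it starts at minute 0 and finishes at minute 30.
Blocking cannot begin until the lighting setup (finishes minute 30). It runs from minute 30 to 30 + 40 = minute 70.
After blocking (finishes minute 70, plus 10-minute gap → minute 80), actor marking can start at minute 80 and finishes at minute 145.
After actor marking (finishes minute 145), rehearsal can start at minute 145 and finishes at minute 215.
All tasks are finished once the last one completes. Finish times: The lighting setup at 30, Blocking at 70, Actor marking at 145, Rehearsal at 215. The latest is minute 215.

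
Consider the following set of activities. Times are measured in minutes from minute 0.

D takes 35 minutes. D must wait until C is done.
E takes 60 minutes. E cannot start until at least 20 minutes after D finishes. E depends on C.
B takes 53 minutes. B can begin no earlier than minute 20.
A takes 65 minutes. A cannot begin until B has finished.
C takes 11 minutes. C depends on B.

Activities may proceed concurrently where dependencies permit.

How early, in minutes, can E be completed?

199

B waits on its own release at minute 20, so it starts at minute 20 and finishes at 20 + 53 = minute 73.
C waits on B (finishes minute 73), so it starts at minute 73 and finishes at 73 + 11 = minute 84.
After C (finishes minute 84), D can start at minute 84 and finishes at minute 119.
E needs all of D (finishes minute 119, plus 20-minute gap → minute 139); C (finishes minute 84). That puts its earliest start at minute 139; it finishes at 139 + 60 = minute 199.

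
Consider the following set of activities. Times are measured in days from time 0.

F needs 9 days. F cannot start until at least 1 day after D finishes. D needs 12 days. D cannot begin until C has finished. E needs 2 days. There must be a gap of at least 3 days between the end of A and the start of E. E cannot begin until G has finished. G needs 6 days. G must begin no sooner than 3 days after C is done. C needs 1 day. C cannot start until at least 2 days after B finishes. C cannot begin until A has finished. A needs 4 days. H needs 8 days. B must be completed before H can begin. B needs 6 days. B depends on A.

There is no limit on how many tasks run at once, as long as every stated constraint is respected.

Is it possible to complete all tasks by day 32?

Nothing blocks A, so it runs from day 0 to day 4.
After A (finishes day 4), B can start at day 4 and finishes at day 10.
After B (finishes day 10), H can start at day 10 and finishes at day 18.
C has to wait for B (finishes day 10, plus 2-day gap → day 12); A (finishes day 4). The latest of these is day 12, so C runs day 12 to 12 + 1 = day 13.
G waits on C (finishes day 13, plus 3-day gap → day 16), so it starts at day 16 and finishes at 16 + 6 = day 22.
E needs all of A (finishes day 4, plus 3-day gap → day 7); G (finishes day 22). That puts its earliest start at day 22; it finishes at 22 + 2 = day 24.
D cannot begin until C (finishes day 13). It runs from day 13 to 13 + 12 = day 25.
F cannot begin until D (finishes day 25, plus 1-day gap → day 26). It runs from day 26 to 26 + 9 = day 35.
The earliest everything can be done is day 35, which is after the deadline of 32, so it is not possible.

No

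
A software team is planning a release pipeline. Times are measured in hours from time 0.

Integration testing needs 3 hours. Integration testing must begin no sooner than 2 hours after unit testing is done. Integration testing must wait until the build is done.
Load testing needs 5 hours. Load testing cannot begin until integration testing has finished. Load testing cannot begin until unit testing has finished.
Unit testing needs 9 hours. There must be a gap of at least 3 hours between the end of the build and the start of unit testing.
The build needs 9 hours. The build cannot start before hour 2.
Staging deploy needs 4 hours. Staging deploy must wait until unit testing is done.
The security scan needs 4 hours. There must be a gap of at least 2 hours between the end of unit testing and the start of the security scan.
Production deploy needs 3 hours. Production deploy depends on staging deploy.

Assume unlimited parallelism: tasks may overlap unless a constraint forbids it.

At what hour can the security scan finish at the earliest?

After its own release at hour 2, the build can start at hour 2 and finishes at hour 11.
After the build (finishes hour 11, plus 3-hour gap → hour 14), unit testing can start at hour 14 and finishes at hour 23.
After unit testing (finishes hour 23, plus 2-hour gap → hour 25), the security scan can start at hour 25 and finishes at hour 29.

29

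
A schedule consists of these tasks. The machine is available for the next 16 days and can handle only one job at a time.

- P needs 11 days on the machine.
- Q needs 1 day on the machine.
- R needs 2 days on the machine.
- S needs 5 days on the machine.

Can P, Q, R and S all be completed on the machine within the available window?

Running back to back, the jobs need 11 + 1 + 2 + 5 = 19 days on the machine.
Since 19 > 16, they cannot all fit.

No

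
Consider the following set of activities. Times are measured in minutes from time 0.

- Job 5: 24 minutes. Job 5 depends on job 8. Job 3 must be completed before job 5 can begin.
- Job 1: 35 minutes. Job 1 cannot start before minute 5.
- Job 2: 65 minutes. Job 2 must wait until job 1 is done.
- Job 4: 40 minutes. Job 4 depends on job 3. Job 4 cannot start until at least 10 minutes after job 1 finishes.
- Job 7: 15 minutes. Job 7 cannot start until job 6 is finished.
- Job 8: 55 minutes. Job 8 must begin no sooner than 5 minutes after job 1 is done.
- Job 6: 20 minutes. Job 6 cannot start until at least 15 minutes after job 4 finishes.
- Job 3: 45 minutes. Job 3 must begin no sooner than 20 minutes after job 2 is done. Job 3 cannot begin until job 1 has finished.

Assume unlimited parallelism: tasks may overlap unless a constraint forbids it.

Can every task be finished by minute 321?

Yes

Job 1 cannot begin until its own release at minute 5. It runs from minute 5 to 5 + 35 = minute 40.
Job 8 waits on job 1 (finishes minute 40, plus 5-minute gap → minute 45), so it starts at minute 45 and finishes at 45 + 55 = minute 100.
After job 1 (finishes minute 40), job 2 can start at minute 40 and finishes at minute 105.
Job 3 needs all of job 2 (finishes minute 105, plus 20-minute gap → minute 125); job 1 (finishes minute 40). That puts its earliest start at minute 125; it finishes at 125 + 45 = minute 170.
Job 5 cannot start until job 8 (finishes minute 100); job 3 (finishes minute 170). The controlling bound is minute 170, so job 5 finishes at 170 + 24 = minute 194.
For job 4: job 3 (finishes minute 170); job 1 (finishes minute 40, plus 10-minute gap → minute 50). Taking the maximum gives a start of minute 170, and it finishes at 170 + 40 = minute 210.
Job 6 waits on job 4 (finishes minute 210, plus 15-minute gap → minute 225), so it starts at minute 225 and finishes at 225 + 20 = minute 245.
Job 7 cannot begin until job 6 (finishes minute 245). It runs from minute 245 to 245 + 15 = minute 260.
Every task is finished by minute 260, which is no later than the deadline of 321, so the schedule is feasible.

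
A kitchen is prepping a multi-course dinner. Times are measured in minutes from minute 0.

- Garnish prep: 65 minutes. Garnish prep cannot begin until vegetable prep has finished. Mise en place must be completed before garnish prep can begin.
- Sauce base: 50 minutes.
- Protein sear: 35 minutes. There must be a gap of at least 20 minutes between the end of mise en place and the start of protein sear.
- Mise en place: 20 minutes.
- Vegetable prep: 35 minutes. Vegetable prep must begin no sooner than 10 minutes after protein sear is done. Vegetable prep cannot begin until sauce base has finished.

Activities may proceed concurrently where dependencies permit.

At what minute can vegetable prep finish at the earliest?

120

Nothing blocks sauce base, so it runs from minute 0 to minute 50.
Mise en place has no prerequisites, so it starts at minute 0 and finishes at minute 20.
After mise en place (finishes minute 20, plus 20-minute gap → minute 40), protein sear can start at minute 40 and finishes at minute 75.
Vegetable prep cannot start until protein sear (finishes minute 75, plus 10-minute gap → minute 85); sauce base (finishes minute 50). The controlling bound is minute 85, so vegetable prep finishes at 85 + 35 = minute 120.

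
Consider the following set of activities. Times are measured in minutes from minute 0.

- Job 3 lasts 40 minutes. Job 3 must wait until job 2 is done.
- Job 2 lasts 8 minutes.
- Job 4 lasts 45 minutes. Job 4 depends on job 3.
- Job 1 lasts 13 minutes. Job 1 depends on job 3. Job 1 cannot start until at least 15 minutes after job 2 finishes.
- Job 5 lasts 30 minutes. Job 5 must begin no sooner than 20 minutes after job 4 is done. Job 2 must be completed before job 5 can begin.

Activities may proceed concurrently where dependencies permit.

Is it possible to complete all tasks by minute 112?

No

Job 2 can start immediately at minute 0; it finishes at minute 8.
Job 3 waits on job 2 (finishes minute 8), so it starts at minute 8 and finishes at 8 + 40 = minute 48.
Job 4 waits on job 3 (finishes minute 48), so it starts at minute 48 and finishes at 48 + 45 = minute 93.
Job 5 needs all of job 4 (finishes minute 93, plus 20-minute gap → minute 113); job 2 (finishes minute 8). That puts its earliest start at minute 113; it finishes at 113 + 30 = minute 143.
Job 1 cannot start until job 3 (finishes minute 48); job 2 (finishes minute 8, plus 15-minute gap → minute 23). The controlling bound is minute 48, so job 1 finishes at 48 + 13 = minute 61.
The earliest everything can be done is minute 143, which is after the deadline of 112, so it is not possible.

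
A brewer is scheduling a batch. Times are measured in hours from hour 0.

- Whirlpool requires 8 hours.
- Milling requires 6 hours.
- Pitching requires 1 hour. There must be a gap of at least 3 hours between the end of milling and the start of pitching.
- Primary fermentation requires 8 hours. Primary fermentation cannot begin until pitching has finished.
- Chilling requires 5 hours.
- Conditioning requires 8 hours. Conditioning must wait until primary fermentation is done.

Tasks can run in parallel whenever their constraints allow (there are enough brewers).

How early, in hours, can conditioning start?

Milling has no prerequisites, so it starts at hour 0 and finishes at hour 6.
Pitching cannot begin until milling (finishes hour 6, plus 3-hour gap → hour 9). It runs from hour 9 to 9 + 1 = hour 10.
Primary fermentation cannot begin until pitching (finishes hour 10). It runs from hour 10 to 10 + 8 = hour 18.
Conditioning waits on primary fermentation (finishes hour 18), so the earliest it can start is hour 18.

18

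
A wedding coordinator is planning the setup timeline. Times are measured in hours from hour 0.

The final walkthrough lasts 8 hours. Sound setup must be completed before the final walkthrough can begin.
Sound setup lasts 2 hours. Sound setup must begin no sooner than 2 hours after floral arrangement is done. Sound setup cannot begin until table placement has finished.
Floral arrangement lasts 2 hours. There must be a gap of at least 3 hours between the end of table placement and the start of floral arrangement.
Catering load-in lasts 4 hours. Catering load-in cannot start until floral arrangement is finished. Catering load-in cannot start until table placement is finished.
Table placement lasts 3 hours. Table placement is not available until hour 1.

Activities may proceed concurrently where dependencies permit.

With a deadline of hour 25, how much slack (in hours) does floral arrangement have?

After its own release at hour 1, table placement can start at hour 1 and finishes at hour 4.
After table placement (finishes hour 4, plus 3-hour gap → hour 7), floral arrangement can start at hour 7 and finishes at hour 9.

Working backward from the deadline:
The final walkthrough must finish by hour 25; it takes 8 hours, so it must start by 25 − 8 = hour 17.
Sound setup must finish before the final walkthrough (must start by hour 17). With a 2-hour duration, sound setup must start by 17 − 2 = hour 15.
Nothing follows catering load-in; the deadline of hour 25 is its only limit. It must start by 25 − 4 = hour 21.
Floral arrangement has several dependents: sound setup (must start by hour 15, minus 2-hour gap → hour 13); catering load-in (must start by hour 21). The earliest of those limits is hour 13, so floral arrangement must start by 13 − 2 = hour 11.
So floral arrangement can start as early as hour 7 and as late as hour 11, giving 11 − 7 = 4 hours of slack.

4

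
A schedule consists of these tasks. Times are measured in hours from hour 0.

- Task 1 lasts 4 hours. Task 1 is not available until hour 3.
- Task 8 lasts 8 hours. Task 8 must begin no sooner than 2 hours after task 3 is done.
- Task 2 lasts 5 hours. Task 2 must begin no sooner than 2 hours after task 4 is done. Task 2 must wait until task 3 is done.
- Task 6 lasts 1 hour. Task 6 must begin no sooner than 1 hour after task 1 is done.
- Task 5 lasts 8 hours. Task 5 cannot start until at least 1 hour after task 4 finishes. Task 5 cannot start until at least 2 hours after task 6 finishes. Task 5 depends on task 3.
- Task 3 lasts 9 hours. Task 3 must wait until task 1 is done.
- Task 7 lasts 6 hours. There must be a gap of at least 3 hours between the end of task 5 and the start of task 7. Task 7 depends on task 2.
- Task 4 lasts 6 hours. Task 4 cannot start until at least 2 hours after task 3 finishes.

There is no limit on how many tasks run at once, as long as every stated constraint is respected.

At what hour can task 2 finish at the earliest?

31

After its own release at hour 3, task 1 can start at hour 3 and finishes at hour 7.
Task 3 cannot begin until task 1 (finishes hour 7). It runs from hour 7 to 7 + 9 = hour 16.
After task 3 (finishes hour 16, plus 2-hour gap → hour 18), task 4 can start at hour 18 and finishes at hour 24.
Task 2 has to wait for task 4 (finishes hour 24, plus 2-hour gap → hour 26); task 3 (finishes hour 16). The latest of these is hour 26, so task 2 runs hour 26 to 26 + 5 = hour 31.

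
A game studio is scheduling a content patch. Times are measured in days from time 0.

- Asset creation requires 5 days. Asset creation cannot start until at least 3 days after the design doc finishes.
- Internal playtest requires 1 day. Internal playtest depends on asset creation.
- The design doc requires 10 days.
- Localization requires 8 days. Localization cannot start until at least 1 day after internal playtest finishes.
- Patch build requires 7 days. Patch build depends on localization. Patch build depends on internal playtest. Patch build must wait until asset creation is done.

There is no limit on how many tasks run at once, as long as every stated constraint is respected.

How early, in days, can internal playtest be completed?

19

The design doc can start immediately at day 0; it finishes at day 10.
After the design doc (finishes day 10, plus 3-day gap → day 13), asset creation can start at day 13 and finishes at day 18.
After asset creation (finishes day 18), internal playtest can start at day 18 and finishes at day 19.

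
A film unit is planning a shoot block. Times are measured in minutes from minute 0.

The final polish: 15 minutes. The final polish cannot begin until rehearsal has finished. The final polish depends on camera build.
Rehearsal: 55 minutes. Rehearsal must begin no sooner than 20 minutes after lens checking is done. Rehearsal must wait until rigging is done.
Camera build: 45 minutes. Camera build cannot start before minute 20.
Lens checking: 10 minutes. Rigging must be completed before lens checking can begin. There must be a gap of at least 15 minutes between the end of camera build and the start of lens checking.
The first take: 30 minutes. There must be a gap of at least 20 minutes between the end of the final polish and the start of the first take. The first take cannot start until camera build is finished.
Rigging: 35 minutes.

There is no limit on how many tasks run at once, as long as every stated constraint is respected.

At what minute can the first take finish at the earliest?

Camera build cannot begin until its own release at minute 20. It runs from minute 20 to 20 + 45 = minute 65.
Nothing blocks rigging, so it runs from minute 0 to minute 35.
Lens checking needs all of rigging (finishes minute 35); camera build (finishes minute 65, plus 15-minute gap → minute 80). That puts its earliest start at minute 80; it finishes at 80 + 10 = minute 90.
Rehearsal cannot start until lens checking (finishes minute 90, plus 20-minute gap → minute 110); rigging (finishes minute 35). The controlling bound is minute 110, so rehearsal finishes at 110 + 55 = minute 165.
The final polish needs all of rehearsal (finishes minute 165); camera build (finishes minute 65). That puts its earliest start at minute 165; it finishes at 165 + 15 = minute 180.
The first take has to wait for the final polish (finishes minute 180, plus 20-minute gap → minute 200); camera build (finishes minute 65). The latest of these is minute 200, so the first take runs minute 200 to 200 + 30 = minute 230.

230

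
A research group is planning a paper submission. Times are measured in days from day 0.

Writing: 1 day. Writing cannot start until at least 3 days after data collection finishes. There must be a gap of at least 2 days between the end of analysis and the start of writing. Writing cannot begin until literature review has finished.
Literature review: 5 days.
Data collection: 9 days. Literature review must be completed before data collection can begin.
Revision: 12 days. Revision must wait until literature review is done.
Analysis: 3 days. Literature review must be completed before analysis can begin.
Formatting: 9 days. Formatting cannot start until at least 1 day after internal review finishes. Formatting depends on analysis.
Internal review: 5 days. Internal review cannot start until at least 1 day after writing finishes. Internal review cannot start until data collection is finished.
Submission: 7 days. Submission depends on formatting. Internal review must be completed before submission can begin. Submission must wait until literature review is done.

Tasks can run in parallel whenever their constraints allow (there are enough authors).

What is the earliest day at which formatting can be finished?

Literature review can start immediately at day 0; it finishes at day 5.
After literature review (finishes day 5), analysis can start at day 5 and finishes at day 8.
After literature review (finishes day 5), data collection can start at day 5 and finishes at day 14.
For writing: data collection (finishes day 14, plus 3-day gap → day 17); analysis (finishes day 8, plus 2-day gap → day 10); literature review (finishes day 5). Taking the maximum gives a start of day 17, and it finishes at 17 + 1 = day 18.
Internal review needs all of writing (finishes day 18, plus 1-day gap → day 19); data collection (finishes day 14). That puts its earliest start at day 19; it finishes at 19 + 5 = day 24.
Formatting needs all of internal review (finishes day 24, plus 1-day gap → day 25); analysis (finishes day 8). That puts its earliest start at day 25; it finishes at 25 + 9 = day 34.

34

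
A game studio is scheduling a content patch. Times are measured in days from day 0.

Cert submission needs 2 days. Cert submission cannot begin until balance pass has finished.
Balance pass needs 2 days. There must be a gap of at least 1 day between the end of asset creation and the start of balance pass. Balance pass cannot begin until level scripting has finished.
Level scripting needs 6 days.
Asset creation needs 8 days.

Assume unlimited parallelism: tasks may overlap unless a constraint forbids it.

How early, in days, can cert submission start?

11

Level scripting can start immediately at day 0; it finishes at day 6.
Nothing blocks asset creation, so it runs from day 0 to day 8.
Balance pass has to wait for asset creation (finishes day 8, plus 1-day gap → day 9); level scripting (finishes day 6). The latest of these is day 9, so balance pass runs day 9 to 9 + 2 = day 11.
Cert submission waits on balance pass (finishes day 11), so the earliest it can start is day 11.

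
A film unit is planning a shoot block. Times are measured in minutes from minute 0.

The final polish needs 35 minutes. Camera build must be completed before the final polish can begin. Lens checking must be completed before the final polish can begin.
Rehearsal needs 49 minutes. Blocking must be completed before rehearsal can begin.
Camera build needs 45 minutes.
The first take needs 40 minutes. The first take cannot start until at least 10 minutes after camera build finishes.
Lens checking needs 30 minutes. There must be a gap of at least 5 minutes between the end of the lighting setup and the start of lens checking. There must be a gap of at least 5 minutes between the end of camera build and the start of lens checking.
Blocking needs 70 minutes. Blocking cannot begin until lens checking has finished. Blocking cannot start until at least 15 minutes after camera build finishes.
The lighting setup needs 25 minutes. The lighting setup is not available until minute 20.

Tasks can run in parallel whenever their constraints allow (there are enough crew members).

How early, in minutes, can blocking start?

80

Camera build has no prerequisites, so it starts at minute 0 and finishes at minute 45.
The lighting setup cannot begin until its own release at minute 20. It runs from minute 20 to 20 + 25 = minute 45.
Lens checking has to wait for the lighting setup (finishes minute 45, plus 5-minute gap → minute 50); camera build (finishes minute 45, plus 5-minute gap → minute 50). The latest of these is minute 50, so lens checking runs minute 50 to 50 + 30 = minute 80.
Blocking waits on lens checking (finishes minute 80); camera build (finishes minute 45, plus 15-minute gap → minute 60). The latest of these is minute 80, which is the earliest blocking can start.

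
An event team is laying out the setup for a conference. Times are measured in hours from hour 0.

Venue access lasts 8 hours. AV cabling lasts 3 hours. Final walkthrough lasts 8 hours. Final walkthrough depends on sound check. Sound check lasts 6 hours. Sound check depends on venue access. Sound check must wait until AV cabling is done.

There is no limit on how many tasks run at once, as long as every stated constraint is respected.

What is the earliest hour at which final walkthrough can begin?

14

AV cabling can start immediately at hour 0; it finishes at hour 3.
Venue access has no prerequisites, so it starts at hour 0 and finishes at hour 8.
Sound check has to wait for venue access (finishes hour 8); AV cabling (finishes hour 3). The latest of these is hour 8, so sound check runs hour 8 to 8 + 6 = hour 14.
Final walkthrough waits on sound check (finishes hour 14), so the earliest it can start is hour 14.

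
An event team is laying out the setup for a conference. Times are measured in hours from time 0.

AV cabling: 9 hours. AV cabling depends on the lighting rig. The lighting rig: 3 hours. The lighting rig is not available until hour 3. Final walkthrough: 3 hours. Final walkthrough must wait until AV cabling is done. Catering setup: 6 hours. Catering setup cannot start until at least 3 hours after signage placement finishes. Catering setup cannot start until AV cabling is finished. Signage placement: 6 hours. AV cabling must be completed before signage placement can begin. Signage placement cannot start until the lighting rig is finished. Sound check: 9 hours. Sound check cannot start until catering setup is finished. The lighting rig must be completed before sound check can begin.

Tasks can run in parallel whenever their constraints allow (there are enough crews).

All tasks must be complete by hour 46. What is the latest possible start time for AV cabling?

13

Nothing follows sound check; the deadline of hour 46 is its only limit. It must start by 46 − 9 = hour 37.
Catering setup has to be done before sound check (must start by hour 37). That means finishing by hour 37, i.e. starting by 37 − 6 = hour 31.
Signage placement has to be done before catering setup (must start by hour 31, minus 3-hour gap → hour 28). That means finishing by hour 28, i.e. starting by 28 − 6 = hour 22.
To finish by hour 46, final walkthrough (duration 3) must start no later than hour 43.
AV cabling feeds signage placement (must start by hour 22); catering setup (must start by hour 31); final walkthrough (must start by hour 43). Taking the minimum, AV cabling must finish by hour 22 and start by 22 − 9 = hour 13.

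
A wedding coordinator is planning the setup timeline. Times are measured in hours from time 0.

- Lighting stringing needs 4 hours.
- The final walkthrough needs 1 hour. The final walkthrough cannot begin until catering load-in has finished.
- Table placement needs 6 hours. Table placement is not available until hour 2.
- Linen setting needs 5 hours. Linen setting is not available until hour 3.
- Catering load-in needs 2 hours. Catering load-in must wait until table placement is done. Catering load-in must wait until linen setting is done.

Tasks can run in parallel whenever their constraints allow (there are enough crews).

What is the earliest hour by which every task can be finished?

Lighting stringing has no prerequisites, so it starts at hour 0 and finishes at hour 4.
After its own release at hour 3, linen setting can start at hour 3 and finishes at hour 8.
Table placement waits on its own release at hour 2, so it starts at hour 2 and finishes at 2 + 6 = hour 8.
For catering load-in: table placement (finishes hour 8); linen setting (finishes hour 8). Taking the maximum gives a start of hour 8, and it finishes at 8 + 2 = hour 10.
After catering load-in (finishes hour 10), the final walkthrough can start at hour 10 and finishes at hour 11.
All tasks are finished once the last one completes. Finish times: Table placement at 8, Linen setting at 8, Lighting stringing at 4, Catering load-in at 10, The final walkthrough at 11. The latest is hour 11.

11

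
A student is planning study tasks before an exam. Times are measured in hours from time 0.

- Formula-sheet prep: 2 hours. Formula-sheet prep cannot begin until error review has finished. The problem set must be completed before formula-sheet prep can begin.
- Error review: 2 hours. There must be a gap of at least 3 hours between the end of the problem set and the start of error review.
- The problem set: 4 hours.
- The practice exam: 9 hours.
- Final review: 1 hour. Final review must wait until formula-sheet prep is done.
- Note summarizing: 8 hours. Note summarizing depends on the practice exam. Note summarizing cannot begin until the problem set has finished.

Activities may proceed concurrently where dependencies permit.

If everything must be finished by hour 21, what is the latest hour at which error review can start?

16

To finish by hour 21, final review (duration 1) must start no later than hour 20.
Since final review (must start by hour 20) depends on it, formula-sheet prep must finish by hour 20. Backing off its 2-hour duration gives a latest start of hour 18.
Error review has to be done before formula-sheet prep (must start by hour 18). That means finishing by hour 18, i.e. starting by 18 − 2 = hour 16.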